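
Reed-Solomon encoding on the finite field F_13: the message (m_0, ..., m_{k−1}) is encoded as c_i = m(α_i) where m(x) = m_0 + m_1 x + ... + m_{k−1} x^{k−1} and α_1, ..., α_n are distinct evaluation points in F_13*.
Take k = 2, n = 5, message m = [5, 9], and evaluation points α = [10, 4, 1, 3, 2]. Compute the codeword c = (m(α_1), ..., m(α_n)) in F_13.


c = [4, 2, 1, 6, 10]

Message polynomial: m(x) = 5 + 9·x (mod 13).
For each evaluation point α_i, compute m(α_i) mod 13:
  α_1 = 10: Horner steps 9 → 4, so m(10) = 4.
  α_2 = 4: Horner steps 9 → 2, so m(4) = 2.
  α_3 = 1: Horner steps 9 → 1, so m(1) = 1.
  α_4 = 3: Horner steps 9 → 6, so m(3) = 6.
  α_5 = 2: Horner steps 9 → 10, so m(2) = 10.
Codeword c = [4, 2, 1, 6, 10] ∈ F_13^5.


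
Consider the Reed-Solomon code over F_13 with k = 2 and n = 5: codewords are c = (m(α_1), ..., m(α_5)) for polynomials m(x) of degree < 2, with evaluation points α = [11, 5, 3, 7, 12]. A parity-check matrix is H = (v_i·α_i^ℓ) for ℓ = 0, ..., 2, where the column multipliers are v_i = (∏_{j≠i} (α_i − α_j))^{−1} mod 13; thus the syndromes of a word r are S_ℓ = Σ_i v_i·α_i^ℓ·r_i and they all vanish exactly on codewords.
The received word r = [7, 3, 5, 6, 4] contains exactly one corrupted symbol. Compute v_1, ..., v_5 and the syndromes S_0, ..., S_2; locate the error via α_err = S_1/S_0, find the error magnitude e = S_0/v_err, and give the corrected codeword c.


S = (4, 7, 9), error at position 2, error magnitude e = 4, c = [7, 12, 5, 6, 4].

Step 1: column multipliers v_i = (∏_{j≠i}(α_i − α_j))^{−1} mod 13.
  i = 1 (α = 11): (11−5)(11−3)(11−7)(11−12) = 6·8·4·(−1) = −192 ≡ 3, so v_1 = 3^{−1} = 9 (mod 13).
  i = 2 (α = 5): (5−11)(5−3)(5−7)(5−12) = (−6)·2·(−2)·(−7) = −168 ≡ 1, so v_2 = 1^{−1} = 1 (mod 13).
  i = 3 (α = 3): (3−11)(3−5)(3−7)(3−12) = (−8)·(−2)·(−4)·(−9) = 576 ≡ 4, so v_3 = 4^{−1} = 10 (mod 13).
  i = 4 (α = 7): (7−11)(7−5)(7−3)(7−12) = (−4)·2·4·(−5) = 160 ≡ 4, so v_4 = 4^{−1} = 10 (mod 13).
  i = 5 (α = 12): (12−11)(12−5)(12−3)(12−7) = 1·7·9·5 = 315 ≡ 3, so v_5 = 3^{−1} = 9 (mod 13).
  v = [9, 1, 10, 10, 9].
Step 2: syndromes of r = [7, 3, 5, 6, 4] (all sums mod 13).
  S_0 = Σ v_i r_i = 9·7 + 1·3 + 10·5 + 10·6 + 9·4 = 212 ≡ 4.
  S_1 = Σ v_i α_i r_i = 9·11·7 + 1·5·3 + 10·3·5 + 10·7·6 + 9·12·4 = 1710 ≡ 7.
  α_i^2 mod 13 = [4, 12, 9, 10, 1].
  S_2 = Σ v_i α_i^2 r_i = 9·4·7 + 1·12·3 + 10·9·5 + 10·10·6 + 9·1·4 = 1374 ≡ 9.
  S = (4, 7, 9) ≠ 0, so r is not a codeword (an error is present).
Step 3: locate the error. For a single error e at position i, S_ℓ = v_i·e·α_i^ℓ, so α_err = S_1/S_0.
  S_0^{−1} = 4^{−1} = 10 (mod 13), so α_err = 7·10 = 70 ≡ 5 = α_2. Error position i = 2.
  Consistency check: S_2/S_1 = 9·2 = 18 ≡ 5 = α_err ✓ (single-error assumption holds).
Step 4: error magnitude e = S_0/v_2 = S_0·∏_{j≠2}(α_2 − α_j) = 4·1 = 4 ≡ 4 (mod 13).
Step 5: correct position 2: c_2 = r_2 − e = 3 − 4 ≡ 12 (mod 13). Hence c = [7, 12, 5, 6, 4].
  Check: interpolating c through the α_i gives m(x) = 1 + 10·x (degree < 2) with m(α_i) = c_i for every i, so c is indeed a codeword.


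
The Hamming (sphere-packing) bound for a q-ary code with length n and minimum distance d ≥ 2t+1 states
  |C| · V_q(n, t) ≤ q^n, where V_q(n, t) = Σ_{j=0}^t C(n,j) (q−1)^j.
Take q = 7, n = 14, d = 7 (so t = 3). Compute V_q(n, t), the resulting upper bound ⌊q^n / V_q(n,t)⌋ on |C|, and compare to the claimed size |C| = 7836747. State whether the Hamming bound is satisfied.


V_q(n, t) = 81985, q^n = 678223072849, Hamming bound = 8272526, |C| = 7836747 ≤ bound (satisfied).

Step 1: Compute V_q(n, t) = Σ_{j=0}^3 C(n, j) (q−1)^j.
  j = 0: C(14,0)·(6)^0 = 1·1 = 1.
  j = 1: C(14,1)·(6)^1 = 14·6 = 84.
  j = 2: C(14,2)·(6)^2 = 91·36 = 3276.
  j = 3: C(14,3)·(6)^3 = 364·216 = 78624.
  V_q(n, t) = 1 + 84 + 3276 + 78624 = 81985.
Step 2: q^n = 7^14 = 678223072849.
Step 3: Hamming bound ⌊q^n / V_q(n,t)⌋ = ⌊678223072849/81985⌋ = 8272526.
Step 4: Compare |C| = 7836747 to 8272526: satisfied.
The claimed |C| lies below the Hamming bound.


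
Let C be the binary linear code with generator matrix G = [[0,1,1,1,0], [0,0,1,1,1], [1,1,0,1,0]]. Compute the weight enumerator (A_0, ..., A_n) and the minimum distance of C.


Weight distribution: A_0 = 1, A_2 = 2, A_3 = 4, A_4 = 1. Minimum distance d = 2.

Enumerate all 2^3 = 8 messages m ∈ F_2^3.
For each, compute codeword c = mG in F_2^5, then tally its weight.
  m = 000 → c = 00000, weight = 0.
  m = 100 → c = 01110, weight = 3.
  m = 010 → c = 00111, weight = 3.
  m = 110 → c = 01001, weight = 2.
  m = 001 → c = 11010, weight = 3.
  m = 101 → c = 10100, weight = 2.
  m = 011 → c = 11101, weight = 4.
  m = 111 → c = 10011, weight = 3.
Tally weights:
  weight 0: 1 codewords.
  weight 2: 2 codewords.
  weight 3: 4 codewords.
  weight 4: 1 codewords.
Minimum distance d = smallest w > 0 with A_w > 0 = 2.
Sanity: Σ A_w = 8 = 2^3 = 8 ✓.


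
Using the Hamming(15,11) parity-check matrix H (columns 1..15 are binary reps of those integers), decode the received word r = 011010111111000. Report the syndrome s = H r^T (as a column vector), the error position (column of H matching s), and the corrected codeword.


s = (1, 1, 1, 1)^T, error position = 15, corrected codeword c = 011010111111001

Compute s = H r^T mod 2 one row at a time:
  s_1 = 1 + 1 + 1 + 1 + 1 + 0 + 0 + 0 = 5 ≡ 1 (mod 2).
  s_2 = 0 + 1 + 0 + 1 + 1 + 0 + 0 + 0 = 3 ≡ 1 (mod 2).
  s_3 = 1 + 1 + 0 + 1 + 1 + 1 + 0 + 0 = 5 ≡ 1 (mod 2).
  s_4 = 0 + 1 + 1 + 1 + 1 + 1 + 0 + 0 = 5 ≡ 1 (mod 2).
s = (1, 1, 1, 1)^T — this equals column 15 of H (binary 1111), so error is at position 15.
Correct: flip bit 15 of r = 011010111111000 to get c = 011010111111001.


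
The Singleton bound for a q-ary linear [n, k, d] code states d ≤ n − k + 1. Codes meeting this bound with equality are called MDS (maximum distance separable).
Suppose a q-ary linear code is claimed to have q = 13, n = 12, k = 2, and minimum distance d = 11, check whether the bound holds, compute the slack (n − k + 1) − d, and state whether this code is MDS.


Singleton RHS = n − k + 1 = 11, slack = 0, bound satisfied, MDS.

Singleton bound: d ≤ n − k + 1.
Here n = 12, k = 2, so n − k + 1 = 11.
Given d = 11, check d ≤ 11: YES.
Slack = (n − k + 1) − d = 0.
The code is MDS (slack = 0).
Description: the claimed parameters are [12, 2, 11]_13; such a code would be MDS (meets Singleton bound).


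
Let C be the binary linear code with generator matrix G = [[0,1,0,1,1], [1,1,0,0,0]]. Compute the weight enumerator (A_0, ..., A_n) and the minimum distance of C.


Weight distribution: A_0 = 1, A_2 = 1, A_3 = 2. Minimum distance d = 2.

Enumerate all 2^2 = 4 messages m ∈ F_2^2.
For each, compute codeword c = mG in F_2^5, then tally its weight.
  m = 00 → c = 00000, weight = 0.
  m = 10 → c = 01011, weight = 3.
  m = 01 → c = 11000, weight = 2.
  m = 11 → c = 10011, weight = 3.
Tally weights:
  weight 0: 1 codewords.
  weight 2: 1 codewords.
  weight 3: 2 codewords.
Minimum distance d = smallest w > 0 with A_w > 0 = 2.
Sanity: Σ A_w = 4 = 2^2 = 4 ✓.


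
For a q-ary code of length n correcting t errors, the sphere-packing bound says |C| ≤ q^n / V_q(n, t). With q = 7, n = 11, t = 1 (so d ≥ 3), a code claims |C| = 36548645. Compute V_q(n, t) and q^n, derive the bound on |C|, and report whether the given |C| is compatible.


V_q(n, t) = 67, q^n = 1977326743, Hamming bound = 29512339, |C| = 36548645 > bound (violated).

Step 1: Compute V_q(n, t) = Σ_{j=0}^1 C(n, j) (q−1)^j.
  j = 0: C(11,0)·(6)^0 = 1·1 = 1.
  j = 1: C(11,1)·(6)^1 = 11·6 = 66.
  V_q(n, t) = 1 + 66 = 67.
Step 2: q^n = 7^11 = 1977326743.
Step 3: Hamming bound ⌊q^n / V_q(n,t)⌋ = ⌊1977326743/67⌋ = 29512339.
Step 4: Compare |C| = 36548645 to 29512339: violated.
The claimed |C| lies above the Hamming bound, so no 7-ary code of length 11 with d ≥ 3 can have 36548645 codewords.


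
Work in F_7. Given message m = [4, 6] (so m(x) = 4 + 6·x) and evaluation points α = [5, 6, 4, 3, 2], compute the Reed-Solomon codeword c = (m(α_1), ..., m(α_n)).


c = [6, 5, 0, 1, 2]

Message polynomial: m(x) = 4 + 6·x (mod 7).
For each evaluation point α_i, compute m(α_i) mod 7:
  α_1 = 5: Horner steps 6 → 6, so m(5) = 6.
  α_2 = 6: Horner steps 6 → 5, so m(6) = 5.
  α_3 = 4: Horner steps 6 → 0, so m(4) = 0.
  α_4 = 3: Horner steps 6 → 1, so m(3) = 1.
  α_5 = 2: Horner steps 6 → 2, so m(2) = 2.
Codeword c = [6, 5, 0, 1, 2] ∈ F_7^5.


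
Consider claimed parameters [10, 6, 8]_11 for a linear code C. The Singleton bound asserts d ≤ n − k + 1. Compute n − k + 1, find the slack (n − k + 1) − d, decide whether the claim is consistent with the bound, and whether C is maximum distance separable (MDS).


Singleton RHS = n − k + 1 = 5, slack = -3, bound violated (no such code; not MDS).

Singleton bound: d ≤ n − k + 1.
Here n = 10, k = 6, so n − k + 1 = 5.
Given d = 8, check d ≤ 5: NO.
Slack = (n − k + 1) − d = -3.
The slack is negative: d = 8 exceeds n − k + 1 = 5 by 3, so the Singleton bound is violated and no linear [10, 6, 8]_11 code can exist. In particular it is not MDS (MDS requires d = n − k + 1 exactly).
Description: the claimed parameters are [10, 6, 8]_11; such a code would be impossible (violates the Singleton bound).


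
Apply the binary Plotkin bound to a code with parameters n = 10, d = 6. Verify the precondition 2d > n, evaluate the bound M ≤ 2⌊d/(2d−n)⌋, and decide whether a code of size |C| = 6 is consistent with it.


Plotkin bound M ≤ 6; given |C| = 6 ≤ bound (satisfied).

Check applicability: 2d = 12, n = 10.
2d − n = 2 > 0, so Plotkin applies.
Compute d/(2d−n) = 6/2 ≈ 3.0000.
⌊d/(2d−n)⌋ = 3.
Plotkin bound: M ≤ 2·3 = 6.
Given |C| = 6, check: satisfied.
This |C| is at the Plotkin bound.


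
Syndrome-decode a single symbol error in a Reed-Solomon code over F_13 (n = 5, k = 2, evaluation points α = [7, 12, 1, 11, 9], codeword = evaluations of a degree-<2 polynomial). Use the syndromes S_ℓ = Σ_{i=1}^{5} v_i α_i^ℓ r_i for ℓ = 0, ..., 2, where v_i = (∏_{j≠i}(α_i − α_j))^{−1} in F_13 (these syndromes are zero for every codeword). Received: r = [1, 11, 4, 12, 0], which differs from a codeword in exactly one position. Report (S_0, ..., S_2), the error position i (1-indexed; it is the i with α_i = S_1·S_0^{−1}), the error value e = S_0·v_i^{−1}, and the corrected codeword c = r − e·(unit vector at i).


S = (5, 8, 5), error at position 2, error magnitude e = 6, c = [1, 5, 4, 12, 0].

Step 1: column multipliers v_i = (∏_{j≠i}(α_i − α_j))^{−1} mod 13.
  i = 1 (α = 7): (7−12)(7−1)(7−11)(7−9) = (−5)·6·(−4)·(−2) = −240 ≡ 7, so v_1 = 7^{−1} = 2 (mod 13).
  i = 2 (α = 12): (12−7)(12−1)(12−11)(12−9) = 5·11·1·3 = 165 ≡ 9, so v_2 = 9^{−1} = 3 (mod 13).
  i = 3 (α = 1): (1−7)(1−12)(1−11)(1−9) = (−6)·(−11)·(−10)·(−8) = 5280 ≡ 2, so v_3 = 2^{−1} = 7 (mod 13).
  i = 4 (α = 11): (11−7)(11−12)(11−1)(11−9) = 4·(−1)·10·2 = −80 ≡ 11, so v_4 = 11^{−1} = 6 (mod 13).
  i = 5 (α = 9): (9−7)(9−12)(9−1)(9−11) = 2·(−3)·8·(−2) = 96 ≡ 5, so v_5 = 5^{−1} = 8 (mod 13).
  v = [2, 3, 7, 6, 8].
Step 2: syndromes of r = [1, 11, 4, 12, 0] (all sums mod 13).
  S_0 = Σ v_i r_i = 2·1 + 3·11 + 7·4 + 6·12 + 8·0 = 135 ≡ 5.
  S_1 = Σ v_i α_i r_i = 2·7·1 + 3·12·11 + 7·1·4 + 6·11·12 + 8·9·0 = 1230 ≡ 8.
  α_i^2 mod 13 = [10, 1, 1, 4, 3].
  S_2 = Σ v_i α_i^2 r_i = 2·10·1 + 3·1·11 + 7·1·4 + 6·4·12 + 8·3·0 = 369 ≡ 5.
  S = (5, 8, 5) ≠ 0, so r is not a codeword (an error is present).
Step 3: locate the error. For a single error e at position i, S_ℓ = v_i·e·α_i^ℓ, so α_err = S_1/S_0.
  S_0^{−1} = 5^{−1} = 8 (mod 13), so α_err = 8·8 = 64 ≡ 12 = α_2. Error position i = 2.
  Consistency check: S_2/S_1 = 5·5 = 25 ≡ 12 = α_err ✓ (single-error assumption holds).
Step 4: error magnitude e = S_0/v_2 = S_0·∏_{j≠2}(α_2 − α_j) = 5·9 = 45 ≡ 6 (mod 13).
Step 5: correct position 2: c_2 = r_2 − e = 11 − 6 ≡ 5 (mod 13). Hence c = [1, 5, 4, 12, 0].
  Check: interpolating c through the α_i gives m(x) = 11 + 6·x (degree < 2) with m(α_i) = c_i for every i, so c is indeed a codeword.


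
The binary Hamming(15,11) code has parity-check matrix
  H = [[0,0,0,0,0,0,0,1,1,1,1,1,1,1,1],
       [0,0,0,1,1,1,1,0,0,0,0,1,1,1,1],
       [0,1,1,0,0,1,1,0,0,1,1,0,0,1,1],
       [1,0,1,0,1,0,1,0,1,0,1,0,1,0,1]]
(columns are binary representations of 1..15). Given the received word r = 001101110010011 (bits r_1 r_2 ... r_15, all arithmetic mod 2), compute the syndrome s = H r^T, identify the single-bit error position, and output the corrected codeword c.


s = (0, 1, 0, 0)^T, error position = 4, corrected codeword c = 001001110010011

Compute s = H r^T mod 2 one row at a time:
  s_1 = 1 + 0 + 0 + 1 + 0 + 0 + 1 + 1 = 4 ≡ 0 (mod 2).
  s_2 = 1 + 0 + 1 + 1 + 0 + 0 + 1 + 1 = 5 ≡ 1 (mod 2).
  s_3 = 0 + 1 + 1 + 1 + 0 + 1 + 1 + 1 = 6 ≡ 0 (mod 2).
  s_4 = 0 + 1 + 0 + 1 + 0 + 1 + 0 + 1 = 4 ≡ 0 (mod 2).
s = (0, 1, 0, 0)^T — this equals column 4 of H (binary 0100), so error is at position 4.
Correct: flip bit 4 of r = 001101110010011 to get c = 001001110010011.


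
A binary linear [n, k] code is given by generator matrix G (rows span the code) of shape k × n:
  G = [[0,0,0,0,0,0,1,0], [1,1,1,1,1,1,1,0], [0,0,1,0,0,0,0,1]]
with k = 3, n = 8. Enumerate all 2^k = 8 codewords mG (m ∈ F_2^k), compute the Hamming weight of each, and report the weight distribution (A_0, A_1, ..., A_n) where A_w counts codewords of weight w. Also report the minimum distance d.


Weight distribution: A_0 = 1, A_1 = 1, A_2 = 1, A_3 = 1, A_6 = 2, A_7 = 2. Minimum distance d = 1.

Enumerate all 2^3 = 8 messages m ∈ F_2^3.
For each, compute codeword c = mG in F_2^8, then tally its weight.
  m = 000 → c = 00000000, weight = 0.
  m = 100 → c = 00000010, weight = 1.
  m = 010 → c = 11111110, weight = 7.
  m = 110 → c = 11111100, weight = 6.
  m = 001 → c = 00100001, weight = 2.
  m = 101 → c = 00100011, weight = 3.
  m = 011 → c = 11011111, weight = 7.
  m = 111 → c = 11011101, weight = 6.
Tally weights:
  weight 0: 1 codewords.
  weight 1: 1 codewords.
  weight 2: 1 codewords.
  weight 3: 1 codewords.
  weight 6: 2 codewords.
  weight 7: 2 codewords.
Minimum distance d = smallest w > 0 with A_w > 0 = 1.
Sanity: Σ A_w = 8 = 2^3 = 8 ✓.


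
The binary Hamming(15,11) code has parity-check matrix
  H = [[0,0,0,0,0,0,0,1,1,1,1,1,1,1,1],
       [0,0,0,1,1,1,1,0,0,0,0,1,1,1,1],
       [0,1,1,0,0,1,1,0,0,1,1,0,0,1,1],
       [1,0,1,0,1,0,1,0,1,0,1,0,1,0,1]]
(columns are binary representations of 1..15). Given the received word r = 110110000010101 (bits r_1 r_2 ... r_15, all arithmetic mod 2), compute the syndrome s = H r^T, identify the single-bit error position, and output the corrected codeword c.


s = (1, 0, 1, 1)^T, error position = 11, corrected codeword c = 110110000000101

Compute s = H r^T mod 2 one row at a time:
  s_1 = 0 + 0 + 0 + 1 + 0 + 1 + 0 + 1 = 3 ≡ 1 (mod 2).
  s_2 = 1 + 1 + 0 + 0 + 0 + 1 + 0 + 1 = 4 ≡ 0 (mod 2).
  s_3 = 1 + 0 + 0 + 0 + 0 + 1 + 0 + 1 = 3 ≡ 1 (mod 2).
  s_4 = 1 + 0 + 1 + 0 + 0 + 1 + 1 + 1 = 5 ≡ 1 (mod 2).
s = (1, 0, 1, 1)^T — this equals column 11 of H (binary 1011), so error is at position 11.
Correct: flip bit 11 of r = 110110000010101 to get c = 110110000000101.


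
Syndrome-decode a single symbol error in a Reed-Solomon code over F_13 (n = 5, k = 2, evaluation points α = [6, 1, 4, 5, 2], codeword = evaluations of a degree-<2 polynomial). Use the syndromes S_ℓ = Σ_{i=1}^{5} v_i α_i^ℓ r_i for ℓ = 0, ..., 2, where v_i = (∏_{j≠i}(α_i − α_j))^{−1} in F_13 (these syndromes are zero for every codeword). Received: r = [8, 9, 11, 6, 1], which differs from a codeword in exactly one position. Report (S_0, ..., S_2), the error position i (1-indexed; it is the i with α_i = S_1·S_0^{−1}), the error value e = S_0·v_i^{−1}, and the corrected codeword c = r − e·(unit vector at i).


S = (3, 2, 10), error at position 4, error magnitude e = 3, c = [8, 9, 11, 3, 1].

Step 1: column multipliers v_i = (∏_{j≠i}(α_i − α_j))^{−1} mod 13.
  i = 1 (α = 6): (6−1)(6−4)(6−5)(6−2) = 5·2·1·4 = 40 ≡ 1, so v_1 = 1^{−1} = 1 (mod 13).
  i = 2 (α = 1): (1−6)(1−4)(1−5)(1−2) = (−5)·(−3)·(−4)·(−1) = 60 ≡ 8, so v_2 = 8^{−1} = 5 (mod 13).
  i = 3 (α = 4): (4−6)(4−1)(4−5)(4−2) = (−2)·3·(−1)·2 = 12 ≡ 12, so v_3 = 12^{−1} = 12 (mod 13).
  i = 4 (α = 5): (5−6)(5−1)(5−4)(5−2) = (−1)·4·1·3 = −12 ≡ 1, so v_4 = 1^{−1} = 1 (mod 13).
  i = 5 (α = 2): (2−6)(2−1)(2−4)(2−5) = (−4)·1·(−2)·(−3) = −24 ≡ 2, so v_5 = 2^{−1} = 7 (mod 13).
  v = [1, 5, 12, 1, 7].
Step 2: syndromes of r = [8, 9, 11, 6, 1] (all sums mod 13).
  S_0 = Σ v_i r_i = 1·8 + 5·9 + 12·11 + 1·6 + 7·1 = 198 ≡ 3.
  S_1 = Σ v_i α_i r_i = 1·6·8 + 5·1·9 + 12·4·11 + 1·5·6 + 7·2·1 = 665 ≡ 2.
  α_i^2 mod 13 = [10, 1, 3, 12, 4].
  S_2 = Σ v_i α_i^2 r_i = 1·10·8 + 5·1·9 + 12·3·11 + 1·12·6 + 7·4·1 = 621 ≡ 10.
  S = (3, 2, 10) ≠ 0, so r is not a codeword (an error is present).
Step 3: locate the error. For a single error e at position i, S_ℓ = v_i·e·α_i^ℓ, so α_err = S_1/S_0.
  S_0^{−1} = 3^{−1} = 9 (mod 13), so α_err = 2·9 = 18 ≡ 5 = α_4. Error position i = 4.
  Consistency check: S_2/S_1 = 10·7 = 70 ≡ 5 = α_err ✓ (single-error assumption holds).
Step 4: error magnitude e = S_0/v_4 = S_0·∏_{j≠4}(α_4 − α_j) = 3·1 = 3 ≡ 3 (mod 13).
Step 5: correct position 4: c_4 = r_4 − e = 6 − 3 ≡ 3 (mod 13). Hence c = [8, 9, 11, 3, 1].
  Check: interpolating c through the α_i gives m(x) = 4 + 5·x (degree < 2) with m(α_i) = c_i for every i, so c is indeed a codeword.


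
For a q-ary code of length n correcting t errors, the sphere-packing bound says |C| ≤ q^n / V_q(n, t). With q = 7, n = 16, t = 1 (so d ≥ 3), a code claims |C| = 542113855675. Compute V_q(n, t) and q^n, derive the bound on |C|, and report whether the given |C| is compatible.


V_q(n, t) = 97, q^n = 33232930569601, Hamming bound = 342607531645, |C| = 542113855675 > bound (violated).

Step 1: Compute V_q(n, t) = Σ_{j=0}^1 C(n, j) (q−1)^j.
  j = 0: C(16,0)·(6)^0 = 1·1 = 1.
  j = 1: C(16,1)·(6)^1 = 16·6 = 96.
  V_q(n, t) = 1 + 96 = 97.
Step 2: q^n = 7^16 = 33232930569601.
Step 3: Hamming bound ⌊q^n / V_q(n,t)⌋ = ⌊33232930569601/97⌋ = 342607531645.
Step 4: Compare |C| = 542113855675 to 342607531645: violated.
The claimed |C| lies above the Hamming bound, so no 7-ary code of length 16 with d ≥ 3 can have 542113855675 codewords.


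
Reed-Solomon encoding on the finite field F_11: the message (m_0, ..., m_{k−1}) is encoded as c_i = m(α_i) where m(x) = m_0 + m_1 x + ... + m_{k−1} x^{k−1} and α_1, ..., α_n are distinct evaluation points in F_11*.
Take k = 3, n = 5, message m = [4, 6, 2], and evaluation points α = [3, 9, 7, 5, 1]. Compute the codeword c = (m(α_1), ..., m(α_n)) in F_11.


c = [7, 0, 1, 7, 1]

Message polynomial: m(x) = 4 + 6·x + 2·x^2 (mod 11).
For each evaluation point α_i, compute m(α_i) mod 11:
  α_1 = 3: Horner steps 2 → 1 → 7, so m(3) = 7.
  α_2 = 9: Horner steps 2 → 2 → 0, so m(9) = 0.
  α_3 = 7: Horner steps 2 → 9 → 1, so m(7) = 1.
  α_4 = 5: Horner steps 2 → 5 → 7, so m(5) = 7.
  α_5 = 1: Horner steps 2 → 8 → 1, so m(1) = 1.
Codeword c = [7, 0, 1, 7, 1] ∈ F_11^5.


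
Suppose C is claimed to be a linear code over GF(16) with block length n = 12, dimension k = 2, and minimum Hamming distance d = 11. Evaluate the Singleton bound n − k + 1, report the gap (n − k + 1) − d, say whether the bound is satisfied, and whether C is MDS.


Singleton RHS = n − k + 1 = 11, slack = 0, bound satisfied, MDS.

Singleton bound: d ≤ n − k + 1.
Here n = 12, k = 2, so n − k + 1 = 11.
Given d = 11, check d ≤ 11: YES.
Slack = (n − k + 1) − d = 0.
The code is MDS (slack = 0).
Description: the claimed parameters are [12, 2, 11]_16; such a code would be MDS (meets Singleton bound).


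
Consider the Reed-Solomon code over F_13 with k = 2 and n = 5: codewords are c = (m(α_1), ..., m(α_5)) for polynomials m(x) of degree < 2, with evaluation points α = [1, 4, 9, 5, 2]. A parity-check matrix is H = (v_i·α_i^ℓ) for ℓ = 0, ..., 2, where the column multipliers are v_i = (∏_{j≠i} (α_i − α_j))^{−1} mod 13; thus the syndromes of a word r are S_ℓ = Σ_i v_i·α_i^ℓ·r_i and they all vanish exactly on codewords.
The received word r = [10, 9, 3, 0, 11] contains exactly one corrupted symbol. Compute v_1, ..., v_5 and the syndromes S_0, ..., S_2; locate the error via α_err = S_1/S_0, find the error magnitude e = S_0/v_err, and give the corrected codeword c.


S = (1, 2, 4), error at position 5, error magnitude e = 10, c = [10, 9, 3, 0, 1].

Step 1: column multipliers v_i = (∏_{j≠i}(α_i − α_j))^{−1} mod 13.
  i = 1 (α = 1): (1−4)(1−9)(1−5)(1−2) = (−3)·(−8)·(−4)·(−1) = 96 ≡ 5, so v_1 = 5^{−1} = 8 (mod 13).
  i = 2 (α = 4): (4−1)(4−9)(4−5)(4−2) = 3·(−5)·(−1)·2 = 30 ≡ 4, so v_2 = 4^{−1} = 10 (mod 13).
  i = 3 (α = 9): (9−1)(9−4)(9−5)(9−2) = 8·5·4·7 = 1120 ≡ 2, so v_3 = 2^{−1} = 7 (mod 13).
  i = 4 (α = 5): (5−1)(5−4)(5−9)(5−2) = 4·1·(−4)·3 = −48 ≡ 4, so v_4 = 4^{−1} = 10 (mod 13).
  i = 5 (α = 2): (2−1)(2−4)(2−9)(2−5) = 1·(−2)·(−7)·(−3) = −42 ≡ 10, so v_5 = 10^{−1} = 4 (mod 13).
  v = [8, 10, 7, 10, 4].
Step 2: syndromes of r = [10, 9, 3, 0, 11] (all sums mod 13).
  S_0 = Σ v_i r_i = 8·10 + 10·9 + 7·3 + 10·0 + 4·11 = 235 ≡ 1.
  S_1 = Σ v_i α_i r_i = 8·1·10 + 10·4·9 + 7·9·3 + 10·5·0 + 4·2·11 = 717 ≡ 2.
  α_i^2 mod 13 = [1, 3, 3, 12, 4].
  S_2 = Σ v_i α_i^2 r_i = 8·1·10 + 10·3·9 + 7·3·3 + 10·12·0 + 4·4·11 = 589 ≡ 4.
  S = (1, 2, 4) ≠ 0, so r is not a codeword (an error is present).
Step 3: locate the error. For a single error e at position i, S_ℓ = v_i·e·α_i^ℓ, so α_err = S_1/S_0.
  S_0^{−1} = 1^{−1} = 1 (mod 13), so α_err = 2·1 = 2 ≡ 2 = α_5. Error position i = 5.
  Consistency check: S_2/S_1 = 4·7 = 28 ≡ 2 = α_err ✓ (single-error assumption holds).
Step 4: error magnitude e = S_0/v_5 = S_0·∏_{j≠5}(α_5 − α_j) = 1·10 = 10 ≡ 10 (mod 13).
Step 5: correct position 5: c_5 = r_5 − e = 11 − 10 ≡ 1 (mod 13). Hence c = [10, 9, 3, 0, 1].
  Check: interpolating c through the α_i gives m(x) = 6 + 4·x (degree < 2) with m(α_i) = c_i for every i, so c is indeed a codeword.


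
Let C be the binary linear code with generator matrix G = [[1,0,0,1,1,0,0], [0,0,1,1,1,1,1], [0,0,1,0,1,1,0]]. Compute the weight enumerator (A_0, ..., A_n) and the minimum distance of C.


Weight distribution: A_0 = 1, A_2 = 1, A_3 = 3, A_4 = 2, A_5 = 1. Minimum distance d = 2.

Enumerate all 2^3 = 8 messages m ∈ F_2^3.
For each, compute codeword c = mG in F_2^7, then tally its weight.
  m = 000 → c = 0000000, weight = 0.
  m = 100 → c = 1001100, weight = 3.
  m = 010 → c = 0011111, weight = 5.
  m = 110 → c = 1010011, weight = 4.
  m = 001 → c = 0010110, weight = 3.
  m = 101 → c = 1011010, weight = 4.
  m = 011 → c = 0001001, weight = 2.
  m = 111 → c = 1000101, weight = 3.
Tally weights:
  weight 0: 1 codewords.
  weight 2: 1 codewords.
  weight 3: 3 codewords.
  weight 4: 2 codewords.
  weight 5: 1 codewords.
Minimum distance d = smallest w > 0 with A_w > 0 = 2.
Sanity: Σ A_w = 8 = 2^3 = 8 ✓.


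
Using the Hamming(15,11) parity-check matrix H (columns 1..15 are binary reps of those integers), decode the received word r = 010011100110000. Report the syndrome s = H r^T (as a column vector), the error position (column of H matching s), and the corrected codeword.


s = (0, 1, 1, 1)^T, error position = 7, corrected codeword c = 010011000110000

Compute s = H r^T mod 2 one row at a time:
  s_1 = 0 + 0 + 1 + 1 + 0 + 0 + 0 + 0 = 2 ≡ 0 (mod 2).
  s_2 = 0 + 1 + 1 + 1 + 0 + 0 + 0 + 0 = 3 ≡ 1 (mod 2).
  s_3 = 1 + 0 + 1 + 1 + 1 + 1 + 0 + 0 = 5 ≡ 1 (mod 2).
  s_4 = 0 + 0 + 1 + 1 + 0 + 1 + 0 + 0 = 3 ≡ 1 (mod 2).
s = (0, 1, 1, 1)^T — this equals column 7 of H (binary 0111), so error is at position 7.
Correct: flip bit 7 of r = 010011100110000 to get c = 010011000110000.


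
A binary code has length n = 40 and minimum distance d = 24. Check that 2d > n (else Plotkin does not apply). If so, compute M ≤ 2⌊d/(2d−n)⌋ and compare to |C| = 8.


Plotkin bound M ≤ 6; given |C| = 8 > bound (violated).

Check applicability: 2d = 48, n = 40.
2d − n = 8 > 0, so Plotkin applies.
Compute d/(2d−n) = 24/8 ≈ 3.0000.
⌊d/(2d−n)⌋ = 3.
Plotkin bound: M ≤ 2·3 = 6.
Given |C| = 8, check: VIOLATED.
This |C| is above the Plotkin bound, so no binary code with n = 40, d = 24 and 8 codewords exists.


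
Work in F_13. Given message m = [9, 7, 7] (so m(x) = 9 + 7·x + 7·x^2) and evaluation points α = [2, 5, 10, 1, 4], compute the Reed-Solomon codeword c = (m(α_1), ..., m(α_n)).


c = [12, 11, 12, 10, 6]

Message polynomial: m(x) = 9 + 7·x + 7·x^2 (mod 13).
For each evaluation point α_i, compute m(α_i) mod 13:
  α_1 = 2: Horner steps 7 → 8 → 12, so m(2) = 12.
  α_2 = 5: Horner steps 7 → 3 → 11, so m(5) = 11.
  α_3 = 10: Horner steps 7 → 12 → 12, so m(10) = 12.
  α_4 = 1: Horner steps 7 → 1 → 10, so m(1) = 10.
  α_5 = 4: Horner steps 7 → 9 → 6, so m(4) = 6.
Codeword c = [12, 11, 12, 10, 6] ∈ F_13^5.


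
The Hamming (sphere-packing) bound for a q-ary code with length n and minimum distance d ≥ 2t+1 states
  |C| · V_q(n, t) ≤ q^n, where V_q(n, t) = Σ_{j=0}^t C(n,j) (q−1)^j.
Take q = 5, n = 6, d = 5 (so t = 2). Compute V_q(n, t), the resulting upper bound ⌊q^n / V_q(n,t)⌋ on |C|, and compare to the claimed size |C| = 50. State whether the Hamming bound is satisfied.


V_q(n, t) = 265, q^n = 15625, Hamming bound = 58, |C| = 50 ≤ bound (satisfied).

Step 1: Compute V_q(n, t) = Σ_{j=0}^2 C(n, j) (q−1)^j.
  j = 0: C(6,0)·(4)^0 = 1·1 = 1.
  j = 1: C(6,1)·(4)^1 = 6·4 = 24.
  j = 2: C(6,2)·(4)^2 = 15·16 = 240.
  V_q(n, t) = 1 + 24 + 240 = 265.
Step 2: q^n = 5^6 = 15625.
Step 3: Hamming bound ⌊q^n / V_q(n,t)⌋ = ⌊15625/265⌋ = 58.
Step 4: Compare |C| = 50 to 58: satisfied.
The claimed |C| lies below the Hamming bound.


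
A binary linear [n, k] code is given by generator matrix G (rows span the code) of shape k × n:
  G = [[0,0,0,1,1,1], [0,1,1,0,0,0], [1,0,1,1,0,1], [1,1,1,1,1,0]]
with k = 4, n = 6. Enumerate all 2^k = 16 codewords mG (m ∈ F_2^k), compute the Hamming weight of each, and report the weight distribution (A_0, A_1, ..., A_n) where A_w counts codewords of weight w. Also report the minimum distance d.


Weight distribution: A_0 = 1, A_2 = 4, A_3 = 6, A_4 = 3, A_5 = 2. Minimum distance d = 2.

Enumerate all 2^4 = 16 messages m ∈ F_2^4.
For each, compute codeword c = mG in F_2^6, then tally its weight.
  m = 0000 → c = 000000, weight = 0.
  m = 1000 → c = 000111, weight = 3.
  m = 0100 → c = 011000, weight = 2.
  m = 1100 → c = 011111, weight = 5.
  m = 0010 → c = 101101, weight = 4.
  m = 1010 → c = 101010, weight = 3.
  m = 0110 → c = 110101, weight = 4.
  m = 1110 → c = 110010, weight = 3.
  m = 0001 → c = 111110, weight = 5.
  m = 1001 → c = 111001, weight = 4.
  m = 0101 → c = 100110, weight = 3.
  m = 1101 → c = 100001, weight = 2.
  m = 0011 → c = 010011, weight = 3.
  m = 1011 → c = 010100, weight = 2.
  m = 0111 → c = 001011, weight = 3.
  m = 1111 → c = 001100, weight = 2.
Tally weights:
  weight 0: 1 codewords.
  weight 2: 4 codewords.
  weight 3: 6 codewords.
  weight 4: 3 codewords.
  weight 5: 2 codewords.
Minimum distance d = smallest w > 0 with A_w > 0 = 2.
Sanity: Σ A_w = 16 = 2^4 = 16 ✓.


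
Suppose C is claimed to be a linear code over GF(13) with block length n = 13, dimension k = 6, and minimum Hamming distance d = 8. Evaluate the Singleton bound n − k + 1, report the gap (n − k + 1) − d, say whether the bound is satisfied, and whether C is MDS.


Singleton RHS = n − k + 1 = 8, slack = 0, bound satisfied, MDS.

Singleton bound: d ≤ n − k + 1.
Here n = 13, k = 6, so n − k + 1 = 8.
Given d = 8, check d ≤ 8: YES.
Slack = (n − k + 1) − d = 0.
The code is MDS (slack = 0).
Description: the claimed parameters are [13, 6, 8]_13; such a code would be MDS (meets Singleton bound).


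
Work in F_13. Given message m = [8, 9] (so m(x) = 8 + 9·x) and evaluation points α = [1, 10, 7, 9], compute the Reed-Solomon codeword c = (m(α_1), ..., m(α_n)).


c = [4, 7, 6, 11]

Message polynomial: m(x) = 8 + 9·x (mod 13).
For each evaluation point α_i, compute m(α_i) mod 13:
  α_1 = 1: Horner steps 9 → 4, so m(1) = 4.
  α_2 = 10: Horner steps 9 → 7, so m(10) = 7.
  α_3 = 7: Horner steps 9 → 6, so m(7) = 6.
  α_4 = 9: Horner steps 9 → 11, so m(9) = 11.
Codeword c = [4, 7, 6, 11] ∈ F_13^4.


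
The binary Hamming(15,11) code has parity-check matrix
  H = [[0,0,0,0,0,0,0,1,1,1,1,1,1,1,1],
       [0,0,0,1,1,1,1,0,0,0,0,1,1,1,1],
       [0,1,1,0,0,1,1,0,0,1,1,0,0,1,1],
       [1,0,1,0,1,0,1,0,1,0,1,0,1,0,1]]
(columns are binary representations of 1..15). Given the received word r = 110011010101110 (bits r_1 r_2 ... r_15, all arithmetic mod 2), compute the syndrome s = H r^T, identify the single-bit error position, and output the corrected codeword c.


s = (1, 1, 0, 1)^T, error position = 13, corrected codeword c = 110011010101010

Compute s = H r^T mod 2 one row at a time:
  s_1 = 1 + 0 + 1 + 0 + 1 + 1 + 1 + 0 = 5 ≡ 1 (mod 2).
  s_2 = 0 + 1 + 1 + 0 + 1 + 1 + 1 + 0 = 5 ≡ 1 (mod 2).
  s_3 = 1 + 0 + 1 + 0 + 1 + 0 + 1 + 0 = 4 ≡ 0 (mod 2).
  s_4 = 1 + 0 + 1 + 0 + 0 + 0 + 1 + 0 = 3 ≡ 1 (mod 2).
s = (1, 1, 0, 1)^T — this equals column 13 of H (binary 1101), so error is at position 13.
Correct: flip bit 13 of r = 110011010101110 to get c = 110011010101010.


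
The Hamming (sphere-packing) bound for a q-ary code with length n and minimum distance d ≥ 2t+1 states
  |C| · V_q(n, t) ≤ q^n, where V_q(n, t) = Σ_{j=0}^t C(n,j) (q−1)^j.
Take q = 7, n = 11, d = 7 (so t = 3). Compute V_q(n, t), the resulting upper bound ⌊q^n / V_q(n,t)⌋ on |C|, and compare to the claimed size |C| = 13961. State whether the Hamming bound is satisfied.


V_q(n, t) = 37687, q^n = 1977326743, Hamming bound = 52467, |C| = 13961 ≤ bound (satisfied).

Step 1: Compute V_q(n, t) = Σ_{j=0}^3 C(n, j) (q−1)^j.
  j = 0: C(11,0)·(6)^0 = 1·1 = 1.
  j = 1: C(11,1)·(6)^1 = 11·6 = 66.
  j = 2: C(11,2)·(6)^2 = 55·36 = 1980.
  j = 3: C(11,3)·(6)^3 = 165·216 = 35640.
  V_q(n, t) = 1 + 66 + 1980 + 35640 = 37687.
Step 2: q^n = 7^11 = 1977326743.
Step 3: Hamming bound ⌊q^n / V_q(n,t)⌋ = ⌊1977326743/37687⌋ = 52467.
Step 4: Compare |C| = 13961 to 52467: satisfied.
The claimed |C| lies below the Hamming bound.


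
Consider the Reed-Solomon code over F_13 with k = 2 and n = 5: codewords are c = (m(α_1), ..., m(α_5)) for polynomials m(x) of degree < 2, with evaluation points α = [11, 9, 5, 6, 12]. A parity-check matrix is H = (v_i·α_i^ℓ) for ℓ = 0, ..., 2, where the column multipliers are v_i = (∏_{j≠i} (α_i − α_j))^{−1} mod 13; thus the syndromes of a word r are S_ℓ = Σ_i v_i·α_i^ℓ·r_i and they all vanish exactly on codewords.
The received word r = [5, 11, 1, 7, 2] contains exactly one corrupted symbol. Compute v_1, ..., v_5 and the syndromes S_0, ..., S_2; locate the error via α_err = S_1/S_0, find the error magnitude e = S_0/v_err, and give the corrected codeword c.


S = (9, 6, 4), error at position 3, error magnitude e = 4, c = [5, 11, 10, 7, 2].

Step 1: column multipliers v_i = (∏_{j≠i}(α_i − α_j))^{−1} mod 13.
  i = 1 (α = 11): (11−9)(11−5)(11−6)(11−12) = 2·6·5·(−1) = −60 ≡ 5, so v_1 = 5^{−1} = 8 (mod 13).
  i = 2 (α = 9): (9−11)(9−5)(9−6)(9−12) = (−2)·4·3·(−3) = 72 ≡ 7, so v_2 = 7^{−1} = 2 (mod 13).
  i = 3 (α = 5): (5−11)(5−9)(5−6)(5−12) = (−6)·(−4)·(−1)·(−7) = 168 ≡ 12, so v_3 = 12^{−1} = 12 (mod 13).
  i = 4 (α = 6): (6−11)(6−9)(6−5)(6−12) = (−5)·(−3)·1·(−6) = −90 ≡ 1, so v_4 = 1^{−1} = 1 (mod 13).
  i = 5 (α = 12): (12−11)(12−9)(12−5)(12−6) = 1·3·7·6 = 126 ≡ 9, so v_5 = 9^{−1} = 3 (mod 13).
  v = [8, 2, 12, 1, 3].
Step 2: syndromes of r = [5, 11, 1, 7, 2] (all sums mod 13).
  S_0 = Σ v_i r_i = 8·5 + 2·11 + 12·1 + 1·7 + 3·2 = 87 ≡ 9.
  S_1 = Σ v_i α_i r_i = 8·11·5 + 2·9·11 + 12·5·1 + 1·6·7 + 3·12·2 = 812 ≡ 6.
  α_i^2 mod 13 = [4, 3, 12, 10, 1].
  S_2 = Σ v_i α_i^2 r_i = 8·4·5 + 2·3·11 + 12·12·1 + 1·10·7 + 3·1·2 = 446 ≡ 4.
  S = (9, 6, 4) ≠ 0, so r is not a codeword (an error is present).
Step 3: locate the error. For a single error e at position i, S_ℓ = v_i·e·α_i^ℓ, so α_err = S_1/S_0.
  S_0^{−1} = 9^{−1} = 3 (mod 13), so α_err = 6·3 = 18 ≡ 5 = α_3. Error position i = 3.
  Consistency check: S_2/S_1 = 4·11 = 44 ≡ 5 = α_err ✓ (single-error assumption holds).
Step 4: error magnitude e = S_0/v_3 = S_0·∏_{j≠3}(α_3 − α_j) = 9·12 = 108 ≡ 4 (mod 13).
Step 5: correct position 3: c_3 = r_3 − e = 1 − 4 ≡ 10 (mod 13). Hence c = [5, 11, 10, 7, 2].
  Check: interpolating c through the α_i gives m(x) = 12 + 10·x (degree < 2) with m(α_i) = c_i for every i, so c is indeed a codeword.


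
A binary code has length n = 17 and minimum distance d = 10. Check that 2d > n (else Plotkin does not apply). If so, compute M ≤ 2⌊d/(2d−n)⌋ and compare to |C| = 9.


Plotkin bound M ≤ 6; given |C| = 9 > bound (violated).

Check applicability: 2d = 20, n = 17.
2d − n = 3 > 0, so Plotkin applies.
Compute d/(2d−n) = 10/3 ≈ 3.3333.
⌊d/(2d−n)⌋ = 3.
Plotkin bound: M ≤ 2·3 = 6.
Given |C| = 9, check: VIOLATED.
This |C| is above the Plotkin bound, so no binary code with n = 17, d = 10 and 9 codewords exists.


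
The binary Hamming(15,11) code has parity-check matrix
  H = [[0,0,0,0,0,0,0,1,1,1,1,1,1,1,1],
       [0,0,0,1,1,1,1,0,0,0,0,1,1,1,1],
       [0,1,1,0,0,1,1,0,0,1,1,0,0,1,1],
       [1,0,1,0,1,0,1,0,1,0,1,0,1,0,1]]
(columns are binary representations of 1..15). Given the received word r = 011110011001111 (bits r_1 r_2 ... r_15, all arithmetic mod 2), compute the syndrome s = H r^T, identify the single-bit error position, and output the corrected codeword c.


s = (0, 0, 0, 1)^T, error position = 1, corrected codeword c = 111110011001111

Compute s = H r^T mod 2 one row at a time:
  s_1 = 1 + 1 + 0 + 0 + 1 + 1 + 1 + 1 = 6 ≡ 0 (mod 2).
  s_2 = 1 + 1 + 0 + 0 + 1 + 1 + 1 + 1 = 6 ≡ 0 (mod 2).
  s_3 = 1 + 1 + 0 + 0 + 0 + 0 + 1 + 1 = 4 ≡ 0 (mod 2).
  s_4 = 0 + 1 + 1 + 0 + 1 + 0 + 1 + 1 = 5 ≡ 1 (mod 2).
s = (0, 0, 0, 1)^T — this equals column 1 of H (binary 0001), so error is at position 1.
Correct: flip bit 1 of r = 011110011001111 to get c = 111110011001111.


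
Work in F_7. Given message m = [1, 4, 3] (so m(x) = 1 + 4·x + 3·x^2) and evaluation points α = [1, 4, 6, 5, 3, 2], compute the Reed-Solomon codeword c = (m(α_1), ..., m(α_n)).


c = [1, 2, 0, 5, 5, 0]

Message polynomial: m(x) = 1 + 4·x + 3·x^2 (mod 7).
For each evaluation point α_i, compute m(α_i) mod 7:
  α_1 = 1: Horner steps 3 → 0 → 1, so m(1) = 1.
  α_2 = 4: Horner steps 3 → 2 → 2, so m(4) = 2.
  α_3 = 6: Horner steps 3 → 1 → 0, so m(6) = 0.
  α_4 = 5: Horner steps 3 → 5 → 5, so m(5) = 5.
  α_5 = 3: Horner steps 3 → 6 → 5, so m(3) = 5.
  α_6 = 2: Horner steps 3 → 3 → 0, so m(2) = 0.
Codeword c = [1, 2, 0, 5, 5, 0] ∈ F_7^6.


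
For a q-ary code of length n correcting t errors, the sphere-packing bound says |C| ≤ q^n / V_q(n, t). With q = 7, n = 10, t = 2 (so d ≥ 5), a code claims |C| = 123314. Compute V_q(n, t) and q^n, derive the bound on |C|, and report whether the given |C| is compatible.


V_q(n, t) = 1681, q^n = 282475249, Hamming bound = 168040, |C| = 123314 ≤ bound (satisfied).

Step 1: Compute V_q(n, t) = Σ_{j=0}^2 C(n, j) (q−1)^j.
  j = 0: C(10,0)·(6)^0 = 1·1 = 1.
  j = 1: C(10,1)·(6)^1 = 10·6 = 60.
  j = 2: C(10,2)·(6)^2 = 45·36 = 1620.
  V_q(n, t) = 1 + 60 + 1620 = 1681.
Step 2: q^n = 7^10 = 282475249.
Step 3: Hamming bound ⌊q^n / V_q(n,t)⌋ = ⌊282475249/1681⌋ = 168040.
Step 4: Compare |C| = 123314 to 168040: satisfied.
The claimed |C| lies below the Hamming bound.


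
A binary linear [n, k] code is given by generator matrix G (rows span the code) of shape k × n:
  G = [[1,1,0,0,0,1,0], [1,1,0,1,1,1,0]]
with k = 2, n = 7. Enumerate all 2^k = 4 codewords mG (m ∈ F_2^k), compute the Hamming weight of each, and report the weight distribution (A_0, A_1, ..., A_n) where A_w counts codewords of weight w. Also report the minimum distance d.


Weight distribution: A_0 = 1, A_2 = 1, A_3 = 1, A_5 = 1. Minimum distance d = 2.

Enumerate all 2^2 = 4 messages m ∈ F_2^2.
For each, compute codeword c = mG in F_2^7, then tally its weight.
  m = 00 → c = 0000000, weight = 0.
  m = 10 → c = 1100010, weight = 3.
  m = 01 → c = 1101110, weight = 5.
  m = 11 → c = 0001100, weight = 2.
Tally weights:
  weight 0: 1 codewords.
  weight 2: 1 codewords.
  weight 3: 1 codewords.
  weight 5: 1 codewords.
Minimum distance d = smallest w > 0 with A_w > 0 = 2.
Sanity: Σ A_w = 4 = 2^2 = 4 ✓.


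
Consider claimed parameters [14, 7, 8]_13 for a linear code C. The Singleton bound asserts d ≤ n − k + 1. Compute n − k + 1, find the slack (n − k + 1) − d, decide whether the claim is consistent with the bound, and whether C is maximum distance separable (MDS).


Singleton RHS = n − k + 1 = 8, slack = 0, bound satisfied, MDS.

Singleton bound: d ≤ n − k + 1.
Here n = 14, k = 7, so n − k + 1 = 8.
Given d = 8, check d ≤ 8: YES.
Slack = (n − k + 1) − d = 0.
The code is MDS (slack = 0).
Description: the claimed parameters are [14, 7, 8]_13; such a code would be MDS (meets Singleton bound).


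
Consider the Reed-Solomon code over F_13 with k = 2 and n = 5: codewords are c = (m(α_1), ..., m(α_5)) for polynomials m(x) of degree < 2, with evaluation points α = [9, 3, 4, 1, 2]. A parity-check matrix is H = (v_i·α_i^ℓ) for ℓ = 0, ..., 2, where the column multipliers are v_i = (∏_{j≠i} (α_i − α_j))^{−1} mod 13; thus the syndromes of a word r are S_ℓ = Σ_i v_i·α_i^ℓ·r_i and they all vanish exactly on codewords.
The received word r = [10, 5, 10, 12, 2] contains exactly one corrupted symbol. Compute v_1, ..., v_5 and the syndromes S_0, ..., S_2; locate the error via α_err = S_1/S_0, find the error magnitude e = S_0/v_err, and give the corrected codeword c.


S = (6, 11, 5), error at position 3, error magnitude e = 2, c = [10, 5, 8, 12, 2].

Step 1: column multipliers v_i = (∏_{j≠i}(α_i − α_j))^{−1} mod 13.
  i = 1 (α = 9): (9−3)(9−4)(9−1)(9−2) = 6·5·8·7 = 1680 ≡ 3, so v_1 = 3^{−1} = 9 (mod 13).
  i = 2 (α = 3): (3−9)(3−4)(3−1)(3−2) = (−6)·(−1)·2·1 = 12 ≡ 12, so v_2 = 12^{−1} = 12 (mod 13).
  i = 3 (α = 4): (4−9)(4−3)(4−1)(4−2) = (−5)·1·3·2 = −30 ≡ 9, so v_3 = 9^{−1} = 3 (mod 13).
  i = 4 (α = 1): (1−9)(1−3)(1−4)(1−2) = (−8)·(−2)·(−3)·(−1) = 48 ≡ 9, so v_4 = 9^{−1} = 3 (mod 13).
  i = 5 (α = 2): (2−9)(2−3)(2−4)(2−1) = (−7)·(−1)·(−2)·1 = −14 ≡ 12, so v_5 = 12^{−1} = 12 (mod 13).
  v = [9, 12, 3, 3, 12].
Step 2: syndromes of r = [10, 5, 10, 12, 2] (all sums mod 13).
  S_0 = Σ v_i r_i = 9·10 + 12·5 + 3·10 + 3·12 + 12·2 = 240 ≡ 6.
  S_1 = Σ v_i α_i r_i = 9·9·10 + 12·3·5 + 3·4·10 + 3·1·12 + 12·2·2 = 1194 ≡ 11.
  α_i^2 mod 13 = [3, 9, 3, 1, 4].
  S_2 = Σ v_i α_i^2 r_i = 9·3·10 + 12·9·5 + 3·3·10 + 3·1·12 + 12·4·2 = 1032 ≡ 5.
  S = (6, 11, 5) ≠ 0, so r is not a codeword (an error is present).
Step 3: locate the error. For a single error e at position i, S_ℓ = v_i·e·α_i^ℓ, so α_err = S_1/S_0.
  S_0^{−1} = 6^{−1} = 11 (mod 13), so α_err = 11·11 = 121 ≡ 4 = α_3. Error position i = 3.
  Consistency check: S_2/S_1 = 5·6 = 30 ≡ 4 = α_err ✓ (single-error assumption holds).
Step 4: error magnitude e = S_0/v_3 = S_0·∏_{j≠3}(α_3 − α_j) = 6·9 = 54 ≡ 2 (mod 13).
Step 5: correct position 3: c_3 = r_3 − e = 10 − 2 ≡ 8 (mod 13). Hence c = [10, 5, 8, 12, 2].
  Check: interpolating c through the α_i gives m(x) = 9 + 3·x (degree < 2) with m(α_i) = c_i for every i, so c is indeed a codeword.
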